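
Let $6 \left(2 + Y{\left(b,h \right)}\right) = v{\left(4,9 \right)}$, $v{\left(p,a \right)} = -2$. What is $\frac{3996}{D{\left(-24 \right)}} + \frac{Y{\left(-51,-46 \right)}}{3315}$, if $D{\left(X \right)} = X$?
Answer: $- \frac{3311699}{19890} \approx -166.5$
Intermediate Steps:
$Y{\left(b,h \right)} = - \frac{7}{3}$ ($Y{\left(b,h \right)} = -2 + \frac{1}{6} \left(-2\right) = -2 - \frac{1}{3} = - \frac{7}{3}$)
$\frac{3996}{D{\left(-24 \right)}} + \frac{Y{\left(-51,-46 \right)}}{3315} = \frac{3996}{-24} - \frac{7}{3 \cdot 3315} = 3996 \left(- \frac{1}{24}\right) - \frac{7}{9945} = - \frac{333}{2} - \frac{7}{9945} = - \frac{3311699}{19890}$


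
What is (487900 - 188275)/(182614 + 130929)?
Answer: 299625/313543 ≈ 0.95561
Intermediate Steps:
(487900 - 188275)/(182614 + 130929) = 299625/313543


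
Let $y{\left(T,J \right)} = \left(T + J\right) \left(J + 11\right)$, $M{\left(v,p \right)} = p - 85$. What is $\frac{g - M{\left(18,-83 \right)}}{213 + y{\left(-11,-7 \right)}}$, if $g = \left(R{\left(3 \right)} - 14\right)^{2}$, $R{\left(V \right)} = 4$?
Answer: $\frac{268}{141} \approx 1.9007$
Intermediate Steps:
$M{\left(v,p \right)} = -85 + p$
$y{\left(T,J \right)} = \left(11 + J\right) \left(J + T\right)$ ($y{\left(T,J \right)} = \left(J + T\right) \left(11 + J\right) = \left(11 + J\right) \left(J + T\right)$)
$g = 100$ ($g = \left(4 - 14\right)^{2} = \left(-10\right)^{2} = 100$)
$\frac{g - M{\left(18,-83 \right)}}{213 + y{\left(-11,-7 \right)}} = \frac{100 - \left(-85 - 83\right)}{213 + \left(\left(-7\right)^{2} + 11 \left(-7\right) + 11 \left(-11\right) - -77\right)} = \frac{100 - -168}{213 + \left(49 - 77 - 121 + 77\right)} = \frac{100 + 168}{213 - 72} = \frac{1}{141} \cdot 268 = \frac{268}{141}$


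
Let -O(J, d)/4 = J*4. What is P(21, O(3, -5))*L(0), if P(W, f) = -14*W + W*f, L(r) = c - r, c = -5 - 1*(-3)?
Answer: 2604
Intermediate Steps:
c = -2 (c = -5 + 3 = -2)
L(r) = -2 - r
O(J, d) = -16*J (O(J, d) = -4*J*4 = -16*J)
P(21, O(3, -5))*L(0) = (21*(-14 - 16*3))*(-2 - 1*0) = (21*(-14 - 48))*(-2 + 0) = (21*(-62))*(-2) = -1302*(-2) = 2604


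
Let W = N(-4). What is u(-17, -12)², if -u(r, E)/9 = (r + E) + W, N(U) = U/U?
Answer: 63504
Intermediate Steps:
N(U) = 1
W = 1
u(r, E) = -9 - 9*E - 9*r (u(r, E) = -9*((r + E) + 1) = -9*((E + r) + 1) = -9*(1 + E + r) = -9 - 9*E - 9*r)
u(-17, -12)² = (-9 - 9*(-12) - 9*(-17))² = (-9 + 108 + 153)² = 252² = 63504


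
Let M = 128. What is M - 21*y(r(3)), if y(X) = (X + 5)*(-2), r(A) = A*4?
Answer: 842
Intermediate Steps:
r(A) = 4*A
y(X) = -10 - 2*X (y(X) = (5 + X)*(-2) = -10 - 2*X)
M - 21*y(r(3)) = 128 - 21*(-10 - 8*3) = 128 - 21*(-10 - 2*12) = 128 - 21*(-10 - 24) = 128 - 21*(-34) = 128 + 714 = 842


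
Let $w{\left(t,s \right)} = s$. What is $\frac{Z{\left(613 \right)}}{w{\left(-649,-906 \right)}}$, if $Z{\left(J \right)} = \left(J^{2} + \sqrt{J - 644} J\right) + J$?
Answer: $- \frac{188191}{453} - \frac{613 i \sqrt{31}}{906} \approx -415.43 - 3.7672 i$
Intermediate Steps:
$Z{\left(J \right)} = J + J^{2} + J \sqrt{-644 + J}$ ($Z{\left(J \right)} = \left(J^{2} + \sqrt{-644 + J} J\right) + J = \left(J^{2} + J \sqrt{-644 + J}\right) + J = J + J^{2} + J \sqrt{-644 + J}$)
$\frac{Z{\left(613 \right)}}{w{\left(-649,-906 \right)}} = \frac{613 \left(1 + 613 + \sqrt{-644 + 613}\right)}{-906} = 613 \left(1 + 613 + \sqrt{-31}\right) \left(- \frac{1}{906}\right) = 613 \left(1 + 613 + i \sqrt{31}\right) \left(- \frac{1}{906}\right) = 613 \left(614 + i \sqrt{31}\right) \left(- \frac{1}{906}\right) = \left(376382 + 613 i \sqrt{31}\right) \left(- \frac{1}{906}\right) = - \frac{188191}{453} - \frac{613 i \sqrt{31}}{906}$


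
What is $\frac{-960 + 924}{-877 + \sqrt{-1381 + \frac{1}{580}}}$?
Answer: $\frac{18311760}{446895799} + \frac{72 i \sqrt{116141955}}{446895799} \approx 0.040975 + 0.0017363 i$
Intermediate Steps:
$\frac{-960 + 924}{-877 + \sqrt{-1381 + \frac{1}{580}}} = - \frac{36}{-877 + \sqrt{-1381 + \frac{1}{580}}} = - \frac{36}{-877 + \sqrt{- \frac{800979}{580}}} = - \frac{36}{-877 + \frac{i \sqrt{116141955}}{290}}$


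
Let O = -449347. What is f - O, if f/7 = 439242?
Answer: 3524041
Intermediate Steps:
f = 3074694 (f = 7*439242 = 3074694)
f - O = 3074694 - 1*(-449347) = 3074694 + 449347 = 3524041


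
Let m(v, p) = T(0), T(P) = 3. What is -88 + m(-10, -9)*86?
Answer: 170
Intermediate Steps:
m(v, p) = 3
-88 + m(-10, -9)*86 = -88 + 3*86 = -88 + 258 = 170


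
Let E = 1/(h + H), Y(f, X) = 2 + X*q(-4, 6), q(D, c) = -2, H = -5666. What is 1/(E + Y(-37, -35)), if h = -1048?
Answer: 6714/483407 ≈ 0.013889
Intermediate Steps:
Y(f, X) = 2 - 2*X (Y(f, X) = 2 + X*(-2) = 2 - 2*X)
E = -1/6714 (E = 1/(-1048 - 5666) = 1/(-6714) = -1/6714 ≈ -0.00014894)
1/(E + Y(-37, -35)) = 1/(-1/6714 + (2 - 2*(-35))) = 1/(-1/6714 + (2 + 70)) = 1/(-1/6714 + 72) = 1/(483407/6714) = 6714/483407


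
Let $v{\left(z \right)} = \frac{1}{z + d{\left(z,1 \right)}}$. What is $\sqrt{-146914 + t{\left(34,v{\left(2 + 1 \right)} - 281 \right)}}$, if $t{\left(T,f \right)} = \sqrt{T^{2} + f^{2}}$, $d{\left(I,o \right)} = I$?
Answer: $\frac{\sqrt{-5288904 + 6 \sqrt{2880841}}}{6} \approx 382.92 i$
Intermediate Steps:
$v{\left(z \right)} = \frac{1}{2 z}$ ($v{\left(z \right)} = \frac{1}{z + z} = \frac{1}{2 z}$)
$\sqrt{-146914 + t{\left(34,v{\left(2 + 1 \right)} - 281 \right)}} = \sqrt{-146914 + \sqrt{34^{2} + \left(\frac{1}{2 \left(2 + 1\right)} - 281\right)^{2}}} = \sqrt{-146914 + \sqrt{1156 + \left(\frac{1}{2 \cdot 3} - 281\right)^{2}}} = \sqrt{-146914 + \sqrt{1156 + \left(\frac{1}{2} \cdot \frac{1}{3} - 281\right)^{2}}} = \sqrt{-146914 + \sqrt{1156 + \left(\frac{1}{6} - 281\right)^{2}}} = \sqrt{-146914 + \sqrt{1156 + \left(- \frac{1685}{6}\right)^{2}}} = \sqrt{-146914 + \sqrt{1156 + \frac{2839225}{36}}} = \sqrt{-146914 + \sqrt{\frac{2880841}{36}}} = \sqrt{-146914 + \frac{\sqrt{2880841}}{6}}$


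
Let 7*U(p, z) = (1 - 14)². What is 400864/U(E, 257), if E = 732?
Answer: 2806048/169 ≈ 16604.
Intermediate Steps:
U(p, z) = 169/7 (U(p, z) = (1 - 14)²/7 = (⅐)*(-13)² = (⅐)*169 = 169/7)
400864/U(E, 257) = 400864/(169/7) = 400864*(7/169) = 2806048/169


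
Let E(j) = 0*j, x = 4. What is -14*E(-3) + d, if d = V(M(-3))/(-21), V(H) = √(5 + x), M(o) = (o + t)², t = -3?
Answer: -⅐ ≈ -0.14286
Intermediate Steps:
M(o) = (-3 + o)² (M(o) = (o - 3)² = (-3 + o)²)
V(H) = 3 (V(H) = √(5 + 4) = √9 = 3)
E(j) = 0
d = -⅐ (d = 3/(-21) = 3*(-1/21) = -⅐ ≈ -0.14286)
-14*E(-3) + d = -14*0 - ⅐ = 0 - ⅐ = -⅐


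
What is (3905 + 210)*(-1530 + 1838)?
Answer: 1267420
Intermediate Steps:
(3905 + 210)*(-1530 + 1838) = 4115*308 = 1267420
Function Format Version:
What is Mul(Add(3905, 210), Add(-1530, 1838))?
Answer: 1267420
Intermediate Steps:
Mul(Add(3905, 210), Add(-1530, 1838)) = Mul(4115, 308) = 1267420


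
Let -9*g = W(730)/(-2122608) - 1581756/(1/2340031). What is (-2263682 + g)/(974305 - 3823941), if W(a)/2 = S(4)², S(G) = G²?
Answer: -245515281733648303/1701185673006 ≈ -1.4432e+5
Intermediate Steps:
W(a) = 512 (W(a) = 2*(4²)² = 2*16² = 2*256 = 512)
g = 491033266228903100/1193967 (g = -(512/(-2122608) - 1581756/(1/2340031))/9 = -(512*(-1/2122608) - 1581756/1/2340031)/9 = -(-32/132663 - 1581756*2340031)/9 = -(-32/132663 - 3701358074436)/9 = -⅑*(-491033266228903100/132663) = 491033266228903100/1193967 ≈ 4.1126e+11)
(-2263682 + g)/(974305 - 3823941) = (-2263682 + 491033266228903100/1193967)/(974305 - 3823941) = (491030563467296606/1193967)/(-2849636) = (491030563467296606/1193967)*(-1/2849636) = -245515281733648303/1701185673006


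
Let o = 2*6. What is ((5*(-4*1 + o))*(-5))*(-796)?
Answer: 159200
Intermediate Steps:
o = 12
((5*(-4*1 + o))*(-5))*(-796) = ((5*(-4*1 + 12))*(-5))*(-796) = ((5*(-4 + 12))*(-5))*(-796) = ((5*8)*(-5))*(-796) = (40*(-5))*(-796) = -200*(-796) = 159200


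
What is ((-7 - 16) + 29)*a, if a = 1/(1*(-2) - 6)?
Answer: -¾ ≈ -0.75000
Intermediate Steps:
a = -⅛ (a = 1/(-2 - 6) = 1/(-8) = -⅛ ≈ -0.12500)
((-7 - 16) + 29)*a = ((-7 - 16) + 29)*(-⅛) = (-23 + 29)*(-⅛) = 6*(-⅛) = -¾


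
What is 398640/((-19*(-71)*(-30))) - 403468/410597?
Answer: -6000291268/553895353 ≈ -10.833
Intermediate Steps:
398640/((-19*(-71)*(-30))) - 403468/410597 = 398640/((1349*(-30))) - 403468*1/410597 = 398640/(-40470) - 403468/410597 = 398640*(-1/40470) - 403468/410597 = -13288/1349 - 403468/410597 = -6000291268/553895353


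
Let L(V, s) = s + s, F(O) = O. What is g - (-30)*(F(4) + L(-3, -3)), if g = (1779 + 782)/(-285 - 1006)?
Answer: -80021/1291 ≈ -61.984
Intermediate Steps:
L(V, s) = 2*s
g = -2561/1291 (g = 2561/(-1291) = 2561*(-1/1291) = -2561/1291 ≈ -1.9837)
g - (-30)*(F(4) + L(-3, -3)) = -2561/1291 - (-30)*(4 + 2*(-3)) = -2561/1291 - (-30)*(4 - 6) = -2561/1291 - (-30)*(-2) = -2561/1291 - 1*60 = -2561/1291 - 60 = -80021/1291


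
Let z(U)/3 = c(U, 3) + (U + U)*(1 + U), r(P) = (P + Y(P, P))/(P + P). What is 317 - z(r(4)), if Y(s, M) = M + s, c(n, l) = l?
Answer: 571/2 ≈ 285.50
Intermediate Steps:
r(P) = 3/2 (r(P) = (P + (P + P))/(P + P) = (P + 2*P)/((2*P)) = (3*P)*(1/(2*P)) = 3/2)
z(U) = 9 + 6*U*(1 + U) (z(U) = 3*(3 + (U + U)*(1 + U)) = 3*(3 + (2*U)*(1 + U)) = 3*(3 + 2*U*(1 + U)) = 9 + 6*U*(1 + U))
317 - z(r(4)) = 317 - (9 + 6*(3/2) + 6*(3/2)**2) = 317 - (9 + 9 + 6*(9/4)) = 317 - (9 + 9 + 27/2) = 317 - 1*63/2 = 317 - 63/2 = 571/2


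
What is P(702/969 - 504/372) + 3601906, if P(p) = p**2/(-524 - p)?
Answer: 47250817284816914/13118281625 ≈ 3.6019e+6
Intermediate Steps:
P(702/969 - 504/372) + 3601906 = -(702/969 - 504/372)**2/(524 + (702/969 - 504/372)) + 3601906 = -(702*(1/969) - 504*1/372)**2/(524 + (702*(1/969) - 504*1/372)) + 3601906 = -(234/323 - 42/31)**2/(524 + (234/323 - 42/31)) + 3601906 = -(-6312/10013)**2/(524 - 6312/10013) + 3601906 = -1*39841344/100260169/5240500/10013 + 3601906 = -1*39841344/100260169*10013/5240500 + 3601906 = -9960336/13118281625 + 3601906 = 47250817284816914/13118281625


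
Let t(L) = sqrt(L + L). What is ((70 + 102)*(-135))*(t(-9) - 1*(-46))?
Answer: -1068120 - 69660*I*sqrt(2) ≈ -1.0681e+6 - 98514.0*I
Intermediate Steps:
t(L) = sqrt(2)*sqrt(L) (t(L) = sqrt(2*L) = sqrt(2)*sqrt(L))
((70 + 102)*(-135))*(t(-9) - 1*(-46)) = ((70 + 102)*(-135))*(sqrt(2)*sqrt(-9) - 1*(-46)) = (172*(-135))*(sqrt(2)*(3*I) + 46) = -23220*(3*I*sqrt(2) + 46) = -23220*(46 + 3*I*sqrt(2)) = -1068120 - 69660*I*sqrt(2)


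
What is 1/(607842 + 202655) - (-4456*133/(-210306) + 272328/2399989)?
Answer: -599613895188126823/204541921010298549 ≈ -2.9315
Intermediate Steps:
1/(607842 + 202655) - (-4456*133/(-210306) + 272328/2399989) = 1/810497 - (-592648*(-1/210306) + 272328*(1/2399989)) = 1/810497 - (296324/105153 + 272328/2399989) = 1/810497 - 1*739810446620/252366043317 = 1/810497 - 739810446620/252366043317 = -599613895188126823/204541921010298549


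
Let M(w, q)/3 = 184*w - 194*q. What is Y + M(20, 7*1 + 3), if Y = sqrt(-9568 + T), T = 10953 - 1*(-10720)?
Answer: 5220 + 3*sqrt(1345) ≈ 5330.0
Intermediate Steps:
T = 21673 (T = 10953 + 10720 = 21673)
M(w, q) = -582*q + 552*w (M(w, q) = 3*(184*w - 194*q) = 3*(-194*q + 184*w) = -582*q + 552*w)
Y = 3*sqrt(1345) (Y = sqrt(-9568 + 21673) = sqrt(12105) = 3*sqrt(1345) ≈ 110.02)
Y + M(20, 7*1 + 3) = 3*sqrt(1345) + (-582*(7*1 + 3) + 552*20) = 3*sqrt(1345) + (-582*(7 + 3) + 11040) = 3*sqrt(1345) + (-582*10 + 11040) = 3*sqrt(1345) + (-5820 + 11040) = 3*sqrt(1345) + 5220 = 5220 + 3*sqrt(1345)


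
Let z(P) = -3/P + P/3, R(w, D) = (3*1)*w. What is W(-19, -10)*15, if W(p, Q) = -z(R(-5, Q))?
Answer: 72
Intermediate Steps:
R(w, D) = 3*w
z(P) = -3/P + P/3 (z(P) = -3/P + P*(⅓) = -3/P + P/3)
W(p, Q) = 24/5 (W(p, Q) = -(-3/(3*(-5)) + (3*(-5))/3) = -(-3/(-15) + (⅓)*(-15)) = -(-3*(-1/15) - 5) = -(⅕ - 5) = -1*(-24/5) = 24/5)
W(-19, -10)*15 = (24/5)*15 = 72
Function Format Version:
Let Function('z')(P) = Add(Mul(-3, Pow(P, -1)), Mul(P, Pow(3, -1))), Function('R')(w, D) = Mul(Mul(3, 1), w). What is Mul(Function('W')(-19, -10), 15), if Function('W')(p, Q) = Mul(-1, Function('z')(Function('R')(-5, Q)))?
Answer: 72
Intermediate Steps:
Function('R')(w, D) = Mul(3, w)
Function('z')(P) = Add(Mul(-3, Pow(P, -1)), Mul(Rational(1, 3), P)) (Function('z')(P) = Add(Mul(-3, Pow(P, -1)), Mul(P, Rational(1, 3))) = Add(Mul(-3, Pow(P, -1)), Mul(Rational(1, 3), P)))
Function('W')(p, Q) = Rational(24, 5) (Function('W')(p, Q) = Mul(-1, Add(Mul(-3, Pow(Mul(3, -5), -1)), Mul(Rational(1, 3), Mul(3, -5)))) = Mul(-1, Add(Mul(-3, Pow(-15, -1)), Mul(Rational(1, 3), -15))) = Mul(-1, Add(Mul(-3, Rational(-1, 15)), -5)) = Mul(-1, Add(Rational(1, 5), -5)) = Mul(-1, Rational(-24, 5)) = Rational(24, 5))
Mul(Function('W')(-19, -10), 15) = Mul(Rational(24, 5), 15) = 72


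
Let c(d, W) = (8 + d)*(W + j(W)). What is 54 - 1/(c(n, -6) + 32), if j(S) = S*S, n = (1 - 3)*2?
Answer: 8207/152 ≈ 53.993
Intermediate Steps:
n = -4 (n = -2*2 = -4)
j(S) = S**2
c(d, W) = (8 + d)*(W + W**2)
54 - 1/(c(n, -6) + 32) = 54 - 1/(-6*(8 - 4 + 8*(-6) - 6*(-4)) + 32) = 54 - 1/(-6*(8 - 4 - 48 + 24) + 32) = 54 - 1/(-6*(-20) + 32) = 54 - 1/(120 + 32) = 54 - 1/152 = 8207/152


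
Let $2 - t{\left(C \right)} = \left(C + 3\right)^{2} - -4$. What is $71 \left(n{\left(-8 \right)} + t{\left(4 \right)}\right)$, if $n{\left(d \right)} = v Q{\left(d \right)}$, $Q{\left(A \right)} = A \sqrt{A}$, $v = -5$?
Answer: $-3621 + 5680 i \sqrt{2} \approx -3621.0 + 8032.7 i$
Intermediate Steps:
$Q{\left(A \right)} = A^{\frac{3}{2}}$
$n{\left(d \right)} = - 5 d^{\frac{3}{2}}$
$t{\left(C \right)} = -2 - \left(3 + C\right)^{2}$ ($t{\left(C \right)} = 2 - \left(\left(C + 3\right)^{2} - -4\right) = 2 - \left(\left(3 + C\right)^{2} + 4\right) = 2 - \left(4 + \left(3 + C\right)^{2}\right) = -2 - \left(3 + C\right)^{2}$)
$71 \left(n{\left(-8 \right)} + t{\left(4 \right)}\right) = 71 \left(- 5 \left(-8\right)^{\frac{3}{2}} - \left(2 + \left(3 + 4\right)^{2}\right)\right) = 71 \left(- 5 \left(- 16 i \sqrt{2}\right) - 51\right) = 71 \left(80 i \sqrt{2} - 51\right) = 71 \left(-51 + 80 i \sqrt{2}\right) = -3621 + 5680 i \sqrt{2}$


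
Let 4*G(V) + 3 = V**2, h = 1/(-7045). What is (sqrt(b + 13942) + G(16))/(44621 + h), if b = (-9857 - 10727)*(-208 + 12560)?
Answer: 1782385/1257419776 + 7045*I*sqrt(254239626)/314354944 ≈ 0.0014175 + 0.35734*I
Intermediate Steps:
b = -254253568 (b = -20584*12352 = -254253568)
h = -1/7045 ≈ -0.00014194
G(V) = -3/4 + V**2/4
(sqrt(b + 13942) + G(16))/(44621 + h) = (sqrt(-254253568 + 13942) + (-3/4 + (1/4)*16**2))/(44621 - 1/7045) = (sqrt(-254239626) + (-3/4 + (1/4)*256))/(314354944/7045) = (I*sqrt(254239626) + (-3/4 + 64))*(7045/314354944) = (I*sqrt(254239626) + 253/4)*(7045/314354944) = (253/4 + I*sqrt(254239626))*(7045/314354944) = 1782385/1257419776 + 7045*I*sqrt(254239626)/314354944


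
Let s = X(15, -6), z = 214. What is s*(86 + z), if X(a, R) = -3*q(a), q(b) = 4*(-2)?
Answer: 7200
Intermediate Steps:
q(b) = -8
X(a, R) = 24 (X(a, R) = -3*(-8) = 24)
s = 24
s*(86 + z) = 24*(86 + 214) = 24*300 = 7200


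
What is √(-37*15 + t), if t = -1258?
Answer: 7*I*√37 ≈ 42.579*I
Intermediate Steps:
√(-37*15 + t) = √(-37*15 - 1258) = √(-555 - 1258) = √(-1813) = 7*I*√37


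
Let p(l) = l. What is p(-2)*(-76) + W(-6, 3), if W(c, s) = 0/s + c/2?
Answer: 149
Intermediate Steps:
W(c, s) = c/2 (W(c, s) = 0 + c*(1/2) = 0 + c/2 = c/2)
p(-2)*(-76) + W(-6, 3) = -2*(-76) + (1/2)*(-6) = 152 - 3 = 149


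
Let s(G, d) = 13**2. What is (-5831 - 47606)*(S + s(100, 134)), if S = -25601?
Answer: 1359009784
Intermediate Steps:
s(G, d) = 169
(-5831 - 47606)*(S + s(100, 134)) = (-5831 - 47606)*(-25601 + 169) = -53437*(-25432) = 1359009784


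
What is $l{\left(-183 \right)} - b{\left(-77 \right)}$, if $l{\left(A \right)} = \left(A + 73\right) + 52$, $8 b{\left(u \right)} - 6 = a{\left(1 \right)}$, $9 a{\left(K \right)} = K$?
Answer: $- \frac{4231}{72} \approx -58.764$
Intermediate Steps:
$a{\left(K \right)} = \frac{K}{9}$
$b{\left(u \right)} = \frac{55}{72}$ ($b{\left(u \right)} = \frac{3}{4} + \frac{\frac{1}{9} \cdot 1}{8} = \frac{3}{4} + \frac{1}{8} \cdot \frac{1}{9} = \frac{3}{4} + \frac{1}{72} = \frac{55}{72}$)
$l{\left(A \right)} = 125 + A$ ($l{\left(A \right)} = \left(73 + A\right) + 52 = 125 + A$)
$l{\left(-183 \right)} - b{\left(-77 \right)} = \left(125 - 183\right) - \frac{55}{72} = -58 - \frac{55}{72} = - \frac{4231}{72}$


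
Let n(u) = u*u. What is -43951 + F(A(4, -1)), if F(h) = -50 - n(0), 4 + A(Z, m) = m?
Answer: -44001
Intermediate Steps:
A(Z, m) = -4 + m
n(u) = u**2
F(h) = -50 (F(h) = -50 - 1*0**2 = -50 - 1*0 = -50 + 0 = -50)
-43951 + F(A(4, -1)) = -43951 - 50 = -44001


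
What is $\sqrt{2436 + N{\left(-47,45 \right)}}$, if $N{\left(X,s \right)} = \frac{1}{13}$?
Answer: $\frac{\sqrt{411697}}{13} \approx 49.357$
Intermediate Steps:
$N{\left(X,s \right)} = \frac{1}{13}$
$\sqrt{2436 + N{\left(-47,45 \right)}} = \sqrt{2436 + \frac{1}{13}} = \sqrt{\frac{31669}{13}} = \frac{\sqrt{411697}}{13}$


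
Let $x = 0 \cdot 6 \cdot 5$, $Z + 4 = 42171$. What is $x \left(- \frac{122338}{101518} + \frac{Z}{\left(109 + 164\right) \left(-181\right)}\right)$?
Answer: $0$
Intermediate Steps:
$Z = 42167$ ($Z = -4 + 42171 = 42167$)
$x = 0$ ($x = 0 \cdot 5 = 0$)
$x \left(- \frac{122338}{101518} + \frac{Z}{\left(109 + 164\right) \left(-181\right)}\right) = 0 \left(- \frac{122338}{101518} + \frac{42167}{\left(109 + 164\right) \left(-181\right)}\right) = 0 \left(\left(-122338\right) \frac{1}{101518} + \frac{42167}{273 \left(-181\right)}\right) = 0 \left(- \frac{61169}{50759} + \frac{42167}{-49413}\right) = 0 \left(- \frac{61169}{50759} + 42167 \left(- \frac{1}{49413}\right)\right) = 0 \left(- \frac{61169}{50759} - \frac{42167}{49413}\right) = 0 \left(- \frac{5162898550}{2508154467}\right) = 0$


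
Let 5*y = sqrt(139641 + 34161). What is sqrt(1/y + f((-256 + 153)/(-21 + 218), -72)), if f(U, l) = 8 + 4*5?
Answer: sqrt(845799785712 + 869010*sqrt(173802))/173802 ≈ 5.2926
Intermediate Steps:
f(U, l) = 28 (f(U, l) = 8 + 20 = 28)
y = sqrt(173802)/5 (y = sqrt(139641 + 34161)/5 = sqrt(173802)/5 ≈ 83.379)
sqrt(1/y + f((-256 + 153)/(-21 + 218), -72)) = sqrt(1/(sqrt(173802)/5) + 28) = sqrt(5*sqrt(173802)/173802 + 28) = sqrt(28 + 5*sqrt(173802)/173802)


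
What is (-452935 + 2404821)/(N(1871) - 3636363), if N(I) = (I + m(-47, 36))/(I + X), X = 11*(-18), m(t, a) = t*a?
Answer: -1632752639/3041817560 ≈ -0.53677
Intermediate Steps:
m(t, a) = a*t
X = -198
N(I) = (-1692 + I)/(-198 + I) (N(I) = (I + 36*(-47))/(I - 198) = (I - 1692)/(-198 + I) = (-1692 + I)/(-198 + I))
(-452935 + 2404821)/(N(1871) - 3636363) = (-452935 + 2404821)/((-1692 + 1871)/(-198 + 1871) - 3636363) = 1951886/(179/1673 - 3636363) = 1951886/(-6083635120/1673) = 1951886*(-1673/6083635120) = -1632752639/3041817560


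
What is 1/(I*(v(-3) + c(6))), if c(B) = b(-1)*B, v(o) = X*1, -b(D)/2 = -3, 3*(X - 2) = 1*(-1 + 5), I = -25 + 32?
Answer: 3/826 ≈ 0.0036320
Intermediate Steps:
I = 7
X = 10/3 (X = 2 + (1*(-1 + 5))/3 = 2 + (1*4)/3 = 2 + (⅓)*4 = 2 + 4/3 = 10/3 ≈ 3.3333)
b(D) = 6 (b(D) = -2*(-3) = 6)
v(o) = 10/3 (v(o) = (10/3)*1 = 10/3)
c(B) = 6*B
1/(I*(v(-3) + c(6))) = 1/(7*(10/3 + 6*6)) = 1/(7*(10/3 + 36)) = 1/(7*(118/3)) = 1/(826/3) = 3/826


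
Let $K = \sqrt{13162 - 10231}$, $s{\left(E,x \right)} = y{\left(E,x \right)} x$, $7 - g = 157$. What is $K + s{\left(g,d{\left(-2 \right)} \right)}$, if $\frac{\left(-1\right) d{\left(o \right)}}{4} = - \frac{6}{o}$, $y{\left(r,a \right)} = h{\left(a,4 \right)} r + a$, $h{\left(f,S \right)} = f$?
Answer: $-21456 + \sqrt{2931} \approx -21402.0$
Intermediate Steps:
$g = -150$ ($g = 7 - 157 = -150$)
$y{\left(r,a \right)} = a + a r$ ($y{\left(r,a \right)} = a r + a = a + a r$)
$d{\left(o \right)} = \frac{24}{o}$ ($d{\left(o \right)} = - 4 \left(- \frac{6}{o}\right) = \frac{24}{o}$)
$s{\left(E,x \right)} = x^{2} \left(1 + E\right)$ ($s{\left(E,x \right)} = x \left(1 + E\right) x = x^{2} \left(1 + E\right)$)
$K = \sqrt{2931} \approx 54.139$
$K + s{\left(g,d{\left(-2 \right)} \right)} = \sqrt{2931} + \left(\frac{24}{-2}\right)^{2} \left(1 - 150\right) = \sqrt{2931} + \left(24 \left(- \frac{1}{2}\right)\right)^{2} \left(-149\right) = \sqrt{2931} + \left(-12\right)^{2} \left(-149\right) = \sqrt{2931} + 144 \left(-149\right) = \sqrt{2931} - 21456 = -21456 + \sqrt{2931}$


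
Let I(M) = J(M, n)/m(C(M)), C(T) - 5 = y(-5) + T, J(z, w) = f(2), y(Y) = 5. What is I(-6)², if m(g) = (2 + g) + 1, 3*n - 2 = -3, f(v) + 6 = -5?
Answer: 121/49 ≈ 2.4694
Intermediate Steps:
f(v) = -11 (f(v) = -6 - 5 = -11)
n = -⅓ (n = ⅔ + (⅓)*(-3) = ⅔ - 1 = -⅓ ≈ -0.33333)
J(z, w) = -11
C(T) = 10 + T (C(T) = 5 + (5 + T) = 10 + T)
m(g) = 3 + g
I(M) = -11/(13 + M) (I(M) = -11/(3 + (10 + M)) = -11/(13 + M))
I(-6)² = (-11/(13 - 6))² = (-11/7)² = 121/49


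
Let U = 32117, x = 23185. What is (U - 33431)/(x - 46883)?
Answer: 657/11849 ≈ 0.055448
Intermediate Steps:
(U - 33431)/(x - 46883) = (32117 - 33431)/(23185 - 46883) = -1314/(-23698) = -1314*(-1/23698) = 657/11849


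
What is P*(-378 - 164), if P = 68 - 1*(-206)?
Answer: -148508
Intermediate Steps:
P = 274 (P = 68 + 206 = 274)
P*(-378 - 164) = 274*(-378 - 164) = 274*(-542) = -148508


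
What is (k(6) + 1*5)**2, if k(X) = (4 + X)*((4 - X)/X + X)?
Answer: 34225/9 ≈ 3802.8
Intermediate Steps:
k(X) = (4 + X)*(X + (4 - X)/X) (k(X) = (4 + X)*((4 - X)/X + X) = (4 + X)*(X + (4 - X)/X))
(k(6) + 1*5)**2 = ((16 + 6**2*(3 + 6))/6 + 1*5)**2 = ((16 + 36*9)/6 + 5)**2 = ((16 + 324)/6 + 5)**2 = ((1/6)*340 + 5)**2 = (170/3 + 5)**2 = (185/3)**2 = 34225/9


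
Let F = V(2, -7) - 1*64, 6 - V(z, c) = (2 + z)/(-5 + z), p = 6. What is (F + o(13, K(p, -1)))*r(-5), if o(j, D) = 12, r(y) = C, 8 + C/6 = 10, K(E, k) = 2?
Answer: -536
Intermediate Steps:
C = 12 (C = -48 + 6*10 = -48 + 60 = 12)
r(y) = 12
V(z, c) = 6 - (2 + z)/(-5 + z)
F = -170/3 (F = (-32 + 5*2)/(-5 + 2) - 1*64 = (-32 + 10)/(-3) - 64 = -⅓*(-22) - 64 = 22/3 - 64 = -170/3 ≈ -56.667)
(F + o(13, K(p, -1)))*r(-5) = (-170/3 + 12)*12 = -134/3*12 = -536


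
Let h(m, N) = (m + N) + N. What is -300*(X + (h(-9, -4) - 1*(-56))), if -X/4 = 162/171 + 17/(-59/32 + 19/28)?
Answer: -46401700/1653 ≈ -28071.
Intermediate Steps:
h(m, N) = m + 2*N (h(m, N) = (N + m) + N = m + 2*N)
X = 270616/4959 (X = -4*(162/171 + 17/(-59/32 + 19/28)) = -4*(162*(1/171) + 17/(-59*1/32 + 19*(1/28))) = -4*(18/19 + 17/(-59/32 + 19/28)) = -4*(18/19 + 17/(-261/224)) = -4*(18/19 + 17*(-224/261)) = -4*(18/19 - 3808/261) = -4*(-67654/4959) = 270616/4959 ≈ 54.571)
-300*(X + (h(-9, -4) - 1*(-56))) = -300*(270616/4959 + ((-9 + 2*(-4)) - 1*(-56))) = -300*(270616/4959 + ((-9 - 8) + 56)) = -300*(270616/4959 + (-17 + 56)) = -300*(270616/4959 + 39) = -300*464017/4959 = -46401700/1653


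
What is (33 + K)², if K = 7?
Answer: 1600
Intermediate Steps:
(33 + K)² = (33 + 7)² = 40² = 1600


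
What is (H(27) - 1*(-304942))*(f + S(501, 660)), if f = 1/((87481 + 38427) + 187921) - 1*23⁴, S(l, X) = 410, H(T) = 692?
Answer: -26802130857412932/313829 ≈ -8.5404e+10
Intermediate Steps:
f = -87822221188/313829 (f = 1/(125908 + 187921) - 1*279841 = 1/313829 - 279841 = -87822221188/313829 ≈ -2.7984e+5)
(H(27) - 1*(-304942))*(f + S(501, 660)) = (692 - 1*(-304942))*(-87822221188/313829 + 410) = (692 + 304942)*(-87693551298/313829) = 305634*(-87693551298/313829) = -26802130857412932/313829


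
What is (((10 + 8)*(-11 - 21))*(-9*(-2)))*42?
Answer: -435456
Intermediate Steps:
(((10 + 8)*(-11 - 21))*(-9*(-2)))*42 = ((18*(-32))*18)*42 = -576*18*42 = -10368*42 = -435456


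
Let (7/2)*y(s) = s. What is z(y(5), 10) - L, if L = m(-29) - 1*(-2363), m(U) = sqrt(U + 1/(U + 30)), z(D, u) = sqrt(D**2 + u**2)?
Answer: -2363 + 50*sqrt(2)/7 - 2*I*sqrt(7) ≈ -2352.9 - 5.2915*I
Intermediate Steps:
y(s) = 2*s/7
m(U) = sqrt(U + 1/(30 + U))
L = 2363 + 2*I*sqrt(7) (L = sqrt((1 - 29*(30 - 29))/(30 - 29)) - 1*(-2363) = sqrt((1 - 29*1)/1) + 2363 = sqrt(1*(1 - 29)) + 2363 = sqrt(1*(-28)) + 2363 = sqrt(-28) + 2363 = 2*I*sqrt(7) + 2363 = 2363 + 2*I*sqrt(7) ≈ 2363.0 + 5.2915*I)
z(y(5), 10) - L = sqrt(((2/7)*5)**2 + 10**2) - (2363 + 2*I*sqrt(7)) = sqrt((10/7)**2 + 100) + (-2363 - 2*I*sqrt(7)) = sqrt(100/49 + 100) + (-2363 - 2*I*sqrt(7)) = sqrt(5000/49) + (-2363 - 2*I*sqrt(7)) = 50*sqrt(2)/7 + (-2363 - 2*I*sqrt(7)) = -2363 + 50*sqrt(2)/7 - 2*I*sqrt(7)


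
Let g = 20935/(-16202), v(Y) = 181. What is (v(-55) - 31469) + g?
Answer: -506949111/16202 ≈ -31289.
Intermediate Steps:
g = -20935/16202 (g = 20935*(-1/16202) = -20935/16202 ≈ -1.2921)
(v(-55) - 31469) + g = (181 - 31469) - 20935/16202 = -31288 - 20935/16202 = -506949111/16202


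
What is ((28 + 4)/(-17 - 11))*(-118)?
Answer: 944/7 ≈ 134.86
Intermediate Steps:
((28 + 4)/(-17 - 11))*(-118) = (32/(-28))*(-118) = (32*(-1/28))*(-118) = -8/7*(-118) = 944/7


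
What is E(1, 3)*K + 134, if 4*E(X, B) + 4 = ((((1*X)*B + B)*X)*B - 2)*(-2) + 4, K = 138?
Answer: -970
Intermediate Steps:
E(X, B) = 1 - B*X*(B + B*X)/2 (E(X, B) = -1 + (((((1*X)*B + B)*X)*B - 2)*(-2) + 4)/4 = -1 + ((((X*B + B)*X)*B - 2)*(-2) + 4)/4 = -1 + ((((B*X + B)*X)*B - 2)*(-2) + 4)/4 = -1 + ((((B + B*X)*X)*B - 2)*(-2) + 4)/4 = -1 + (((X*(B + B*X))*B - 2)*(-2) + 4)/4 = -1 + ((B*X*(B + B*X) - 2)*(-2) + 4)/4 = -1 + ((-2 + B*X*(B + B*X))*(-2) + 4)/4 = -1 + ((4 - 2*B*X*(B + B*X)) + 4)/4 = -1 + (8 - 2*B*X*(B + B*X))/4 = -1 + (2 - B*X*(B + B*X)/2) = 1 - B*X*(B + B*X)/2)
E(1, 3)*K + 134 = (1 - ½*1*3² - ½*3²*1²)*138 + 134 = (1 - ½*1*9 - ½*9*1)*138 + 134 = (1 - 9/2 - 9/2)*138 + 134 = -8*138 + 134 = -1104 + 134 = -970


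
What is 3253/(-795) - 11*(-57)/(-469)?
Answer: -2024122/372855 ≈ -5.4287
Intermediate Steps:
3253/(-795) - 11*(-57)/(-469) = 3253*(-1/795) + 627*(-1/469) = -3253/795 - 627/469 = -2024122/372855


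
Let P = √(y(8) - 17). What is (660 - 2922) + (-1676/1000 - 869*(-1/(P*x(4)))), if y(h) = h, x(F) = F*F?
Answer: -565919/250 - 869*I/48 ≈ -2263.7 - 18.104*I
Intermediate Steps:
x(F) = F²
P = 3*I (P = √(8 - 17) = √(-9) = 3*I ≈ 3.0*I)
(660 - 2922) + (-1676/1000 - 869*(-1/(P*x(4)))) = (660 - 2922) + (-1676/1000 - 869*I/48) = -2262 + (-1676*1/1000 - 869*I/48) = -2262 + (-419/250 - 869*I/48) = -565919/250 - 869*I/48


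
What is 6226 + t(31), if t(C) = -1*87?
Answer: 6139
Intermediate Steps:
t(C) = -87
6226 + t(31) = 6226 - 87 = 6139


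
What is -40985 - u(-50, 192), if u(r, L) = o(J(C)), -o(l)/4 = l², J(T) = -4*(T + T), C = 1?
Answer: -40729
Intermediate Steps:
J(T) = -8*T
o(l) = -4*l²
u(r, L) = -256 (u(r, L) = -4*(-8*1)² = -4*(-8)² = -4*64 = -256)
-40985 - u(-50, 192) = -40985 - 1*(-256) = -40985 + 256 = -40729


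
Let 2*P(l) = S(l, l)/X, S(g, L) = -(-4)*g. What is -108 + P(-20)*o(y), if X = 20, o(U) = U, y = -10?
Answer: -88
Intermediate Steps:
S(g, L) = 4*g
P(l) = l/10 (P(l) = ((4*l)/20)/2 = ((4*l)*(1/20))/2 = (l/5)/2 = l/10)
-108 + P(-20)*o(y) = -108 + ((⅒)*(-20))*(-10) = -108 - 2*(-10) = -108 + 20 = -88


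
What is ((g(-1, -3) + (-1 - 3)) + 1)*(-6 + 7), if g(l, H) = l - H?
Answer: -1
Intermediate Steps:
((g(-1, -3) + (-1 - 3)) + 1)*(-6 + 7) = (((-1 - 1*(-3)) + (-1 - 3)) + 1)*(-6 + 7) = (((-1 + 3) - 4) + 1)*1 = ((2 - 4) + 1)*1 = (-2 + 1)*1 = -1*1 = -1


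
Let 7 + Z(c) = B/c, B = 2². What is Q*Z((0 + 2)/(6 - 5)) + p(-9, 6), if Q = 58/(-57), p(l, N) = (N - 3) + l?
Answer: -52/57 ≈ -0.91228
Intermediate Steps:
p(l, N) = -3 + N + l (p(l, N) = (-3 + N) + l = -3 + N + l)
B = 4
Z(c) = -7 + 4/c
Q = -58/57 (Q = 58*(-1/57) = -58/57 ≈ -1.0175)
Q*Z((0 + 2)/(6 - 5)) + p(-9, 6) = -58*(-7 + 4/(((0 + 2)/(6 - 5))))/57 + (-3 + 6 - 9) = -58*(-7 + 4/((2/1)))/57 - 6 = -58*(-7 + 4/((2*1)))/57 - 6 = -58*(-7 + 4/2)/57 - 6 = -58*(-7 + 4*(½))/57 - 6 = -58*(-7 + 2)/57 - 6 = -58/57*(-5) - 6 = 290/57 - 6 = -52/57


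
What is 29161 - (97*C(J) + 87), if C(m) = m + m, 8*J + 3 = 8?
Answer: 115811/4 ≈ 28953.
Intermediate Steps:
J = 5/8 (J = -3/8 + (⅛)*8 = -3/8 + 1 = 5/8 ≈ 0.62500)
C(m) = 2*m
29161 - (97*C(J) + 87) = 29161 - (97*(2*(5/8)) + 87) = 29161 - (97*(5/4) + 87) = 29161 - (485/4 + 87) = 29161 - 1*833/4 = 29161 - 833/4 = 115811/4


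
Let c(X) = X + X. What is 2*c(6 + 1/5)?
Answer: 124/5 ≈ 24.800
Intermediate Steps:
c(X) = 2*X
2*c(6 + 1/5) = 2*(2*(6 + 1/5)) = 2*(2*(6 + 1*(⅕))) = 2*(2*(6 + ⅕)) = 2*(2*(31/5)) = 2*(62/5) = 124/5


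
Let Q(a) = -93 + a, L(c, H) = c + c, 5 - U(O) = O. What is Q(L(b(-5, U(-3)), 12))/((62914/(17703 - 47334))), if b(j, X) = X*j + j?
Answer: 65331/758 ≈ 86.189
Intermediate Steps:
U(O) = 5 - O
b(j, X) = j + X*j
L(c, H) = 2*c
Q(L(b(-5, U(-3)), 12))/((62914/(17703 - 47334))) = (-93 + 2*(-5*(1 + (5 - 1*(-3)))))/((62914/(17703 - 47334))) = (-93 + 2*(-5*(1 + (5 + 3))))/((62914/(-29631))) = (-93 + 2*(-5*(1 + 8)))/((62914*(-1/29631))) = (-93 + 2*(-5*9))/(-758/357) = (-93 + 2*(-45))*(-357/758) = (-93 - 90)*(-357/758) = -183*(-357/758) = 65331/758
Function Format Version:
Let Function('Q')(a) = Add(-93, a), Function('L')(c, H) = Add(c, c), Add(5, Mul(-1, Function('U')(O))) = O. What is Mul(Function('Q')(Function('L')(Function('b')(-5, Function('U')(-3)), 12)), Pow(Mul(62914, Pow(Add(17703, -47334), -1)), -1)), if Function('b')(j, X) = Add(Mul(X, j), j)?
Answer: Rational(65331, 758) ≈ 86.189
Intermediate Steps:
Function('U')(O) = Add(5, Mul(-1, O))
Function('b')(j, X) = Add(j, Mul(X, j))
Function('L')(c, H) = Mul(2, c)
Mul(Function('Q')(Function('L')(Function('b')(-5, Function('U')(-3)), 12)), Pow(Mul(62914, Pow(Add(17703, -47334), -1)), -1)) = Mul(Add(-93, Mul(2, Mul(-5, Add(1, Add(5, Mul(-1, -3)))))), Pow(Mul(62914, Pow(Add(17703, -47334), -1)), -1)) = Mul(Add(-93, Mul(2, Mul(-5, Add(1, Add(5, 3))))), Pow(Mul(62914, Pow(-29631, -1)), -1)) = Mul(Add(-93, Mul(2, Mul(-5, Add(1, 8)))), Pow(Mul(62914, Rational(-1, 29631)), -1)) = Mul(Add(-93, Mul(2, Mul(-5, 9))), Pow(Rational(-758, 357), -1)) = Mul(Add(-93, Mul(2, -45)), Rational(-357, 758)) = Mul(Add(-93, -90), Rational(-357, 758)) = Mul(-183, Rational(-357, 758)) = Rational(65331, 758)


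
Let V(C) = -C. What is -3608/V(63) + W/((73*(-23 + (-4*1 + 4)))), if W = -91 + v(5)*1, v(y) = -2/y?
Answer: 30317951/528885 ≈ 57.324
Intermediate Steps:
W = -457/5 (W = -91 - 2/5*1 = -91 - 2/5 = -457/5 ≈ -91.400)
-3608/V(63) + W/((73*(-23 + (-4*1 + 4)))) = -3608/((-1*63)) - 457*1/(73*(-23 + (-4*1 + 4)))/5 = -3608/(-63) - 457*1/(73*(-23 + (-4 + 4)))/5 = -3608*(-1/63) - 457*1/(73*(-23 + 0))/5 = 3608/63 - 457/(5*(73*(-23))) = 3608/63 - 457/5/(-1679) = 3608/63 - 457/5*(-1/1679) = 3608/63 + 457/8395 = 30317951/528885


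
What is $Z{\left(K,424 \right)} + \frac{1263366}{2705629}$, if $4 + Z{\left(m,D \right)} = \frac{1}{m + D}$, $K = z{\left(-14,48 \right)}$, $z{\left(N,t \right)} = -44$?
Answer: $- \frac{3629771371}{1028139020} \approx -3.5304$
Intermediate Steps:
$K = -44$
$Z{\left(m,D \right)} = -4 + \frac{1}{D + m}$ ($Z{\left(m,D \right)} = -4 + \frac{1}{m + D} = -4 + \frac{1}{D + m}$)
$Z{\left(K,424 \right)} + \frac{1263366}{2705629} = \frac{1 - 1696 - -176}{424 - 44} + \frac{1263366}{2705629} = \frac{1 - 1696 + 176}{380} + 1263366 \cdot \frac{1}{2705629} = \frac{1}{380} \left(-1519\right) + \frac{1263366}{2705629} = - \frac{1519}{380} + \frac{1263366}{2705629} = - \frac{3629771371}{1028139020}$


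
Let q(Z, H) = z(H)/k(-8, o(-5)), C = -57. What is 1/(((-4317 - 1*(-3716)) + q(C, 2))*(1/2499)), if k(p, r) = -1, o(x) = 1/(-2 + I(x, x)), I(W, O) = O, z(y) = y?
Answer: -833/201 ≈ -4.1443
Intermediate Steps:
o(x) = 1/(-2 + x)
q(Z, H) = -H (q(Z, H) = H/(-1) = H*(-1) = -H)
1/(((-4317 - 1*(-3716)) + q(C, 2))*(1/2499)) = 1/(((-4317 - 1*(-3716)) - 1*2)*(1/2499)) = 1/(((-4317 + 3716) - 2)*(1/2499)) = 2499/(-601 - 2) = 2499/(-603) = -1/603*2499 = -833/201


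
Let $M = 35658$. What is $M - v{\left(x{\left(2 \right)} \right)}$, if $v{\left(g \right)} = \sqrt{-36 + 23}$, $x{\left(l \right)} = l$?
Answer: $35658 - i \sqrt{13} \approx 35658.0 - 3.6056 i$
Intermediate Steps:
$v{\left(g \right)} = i \sqrt{13}$ ($v{\left(g \right)} = \sqrt{-13} = i \sqrt{13}$)
$M - v{\left(x{\left(2 \right)} \right)} = 35658 - i \sqrt{13}$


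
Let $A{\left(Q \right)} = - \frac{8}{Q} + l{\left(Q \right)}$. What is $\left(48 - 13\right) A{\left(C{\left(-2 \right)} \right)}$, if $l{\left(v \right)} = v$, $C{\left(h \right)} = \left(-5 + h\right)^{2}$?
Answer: $\frac{11965}{7} \approx 1709.3$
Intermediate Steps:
$A{\left(Q \right)} = Q - \frac{8}{Q}$ ($A{\left(Q \right)} = - \frac{8}{Q} + Q = Q - \frac{8}{Q}$)
$\left(48 - 13\right) A{\left(C{\left(-2 \right)} \right)} = \left(48 - 13\right) \left(\left(-5 - 2\right)^{2} - \frac{8}{\left(-5 - 2\right)^{2}}\right) = 35 \left(\left(-7\right)^{2} - \frac{8}{\left(-7\right)^{2}}\right) = 35 \left(49 - \frac{8}{49}\right) = 35 \cdot \frac{2393}{49} = \frac{11965}{7}$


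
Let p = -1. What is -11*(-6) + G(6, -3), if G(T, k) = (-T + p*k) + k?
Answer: 60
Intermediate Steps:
G(T, k) = -T (G(T, k) = (-T - k) + k = -T)
-11*(-6) + G(6, -3) = -11*(-6) - 1*6 = 66 - 6 = 60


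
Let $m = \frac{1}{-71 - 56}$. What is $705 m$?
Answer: $- \frac{705}{127} \approx -5.5512$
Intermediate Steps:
$m = - \frac{1}{127}$ ($m = \frac{1}{-127} = - \frac{1}{127} \approx -0.007874$)
$705 m = 705 \left(- \frac{1}{127}\right) = - \frac{705}{127}$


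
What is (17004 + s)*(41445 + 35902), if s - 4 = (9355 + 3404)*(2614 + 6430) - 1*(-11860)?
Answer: 8927488506608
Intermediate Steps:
s = 115404260 (s = 4 + ((9355 + 3404)*(2614 + 6430) - 1*(-11860)) = 4 + (12759*9044 + 11860) = 4 + (115392396 + 11860) = 4 + 115404256 = 115404260)
(17004 + s)*(41445 + 35902) = (17004 + 115404260)*(41445 + 35902) = 115421264*77347 = 8927488506608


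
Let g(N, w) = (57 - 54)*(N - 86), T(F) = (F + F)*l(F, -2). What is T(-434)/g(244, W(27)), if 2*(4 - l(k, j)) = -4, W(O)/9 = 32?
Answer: -868/79 ≈ -10.987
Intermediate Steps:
W(O) = 288 (W(O) = 9*32 = 288)
l(k, j) = 6 (l(k, j) = 4 - ½*(-4) = 4 + 2 = 6)
T(F) = 12*F (T(F) = (F + F)*6 = (2*F)*6 = 12*F)
g(N, w) = -258 + 3*N (g(N, w) = 3*(-86 + N) = -258 + 3*N)
T(-434)/g(244, W(27)) = (12*(-434))/(-258 + 3*244) = -5208/(-258 + 732) = -5208/474 = -5208*1/474 = -868/79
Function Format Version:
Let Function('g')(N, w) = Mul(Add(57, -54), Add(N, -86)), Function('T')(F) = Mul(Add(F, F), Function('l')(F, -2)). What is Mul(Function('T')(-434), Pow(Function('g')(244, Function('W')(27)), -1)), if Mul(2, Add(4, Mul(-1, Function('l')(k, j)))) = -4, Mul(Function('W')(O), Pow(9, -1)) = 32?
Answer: Rational(-868, 79) ≈ -10.987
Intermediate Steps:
Function('W')(O) = 288 (Function('W')(O) = Mul(9, 32) = 288)
Function('l')(k, j) = 6 (Function('l')(k, j) = Add(4, Mul(Rational(-1, 2), -4)) = Add(4, 2) = 6)
Function('T')(F) = Mul(12, F) (Function('T')(F) = Mul(Add(F, F), 6) = Mul(Mul(2, F), 6) = Mul(12, F))
Function('g')(N, w) = Add(-258, Mul(3, N)) (Function('g')(N, w) = Mul(3, Add(-86, N)) = Add(-258, Mul(3, N)))
Mul(Function('T')(-434), Pow(Function('g')(244, Function('W')(27)), -1)) = Mul(Mul(12, -434), Pow(Add(-258, Mul(3, 244)), -1)) = Mul(-5208, Pow(Add(-258, 732), -1)) = Mul(-5208, Pow(474, -1)) = Mul(-5208, Rational(1, 474)) = Rational(-868, 79)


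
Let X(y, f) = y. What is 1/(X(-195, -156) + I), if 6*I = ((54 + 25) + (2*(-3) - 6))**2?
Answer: 6/3319 ≈ 0.0018078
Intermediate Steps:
I = 4489/6 (I = ((54 + 25) + (2*(-3) - 6))**2/6 = (79 + (-6 - 6))**2/6 = (79 - 12)**2/6 = (1/6)*67**2 = (1/6)*4489 = 4489/6 ≈ 748.17)
1/(X(-195, -156) + I) = 1/(-195 + 4489/6) = 1/(3319/6) = 6/3319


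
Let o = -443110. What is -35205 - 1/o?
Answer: -15599687549/443110 ≈ -35205.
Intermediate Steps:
-35205 - 1/o = -35205 - 1/(-443110) = -35205 - 1*(-1/443110) = -35205 + 1/443110 = -15599687549/443110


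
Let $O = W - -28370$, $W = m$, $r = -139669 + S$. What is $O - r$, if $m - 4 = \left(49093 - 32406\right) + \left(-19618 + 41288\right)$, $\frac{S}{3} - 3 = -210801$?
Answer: $838794$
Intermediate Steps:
$S = -632394$ ($S = 9 + 3 \left(-210801\right) = 9 - 632403 = -632394$)
$r = -772063$ ($r = -139669 - 632394 = -772063$)
$m = 38361$ ($m = 4 + \left(\left(49093 - 32406\right) + \left(-19618 + 41288\right)\right) = 4 + \left(16687 + 21670\right) = 4 + 38357 = 38361$)
$W = 38361$
$O = 66731$ ($O = 38361 - -28370 = 38361 + 28370 = 66731$)
$O - r = 66731 - -772063 = 66731 + 772063 = 838794$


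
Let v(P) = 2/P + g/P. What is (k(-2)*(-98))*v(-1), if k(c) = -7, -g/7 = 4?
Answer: 17836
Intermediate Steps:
g = -28 (g = -7*4 = -28)
v(P) = -26/P (v(P) = 2/P - 28/P = -26/P)
(k(-2)*(-98))*v(-1) = (-7*(-98))*(-26/(-1)) = 686*(-26*(-1)) = 686*26 = 17836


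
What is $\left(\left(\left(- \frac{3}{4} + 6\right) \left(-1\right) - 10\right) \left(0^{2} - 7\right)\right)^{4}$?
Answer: $\frac{33243864241}{256} \approx 1.2986 \cdot 10^{8}$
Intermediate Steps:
$\left(\left(\left(- \frac{3}{4} + 6\right) \left(-1\right) - 10\right) \left(0^{2} - 7\right)\right)^{4} = \left(\left(\left(\left(-3\right) \frac{1}{4} + 6\right) \left(-1\right) - 10\right) \left(0 - 7\right)\right)^{4} = \left(\left(\left(- \frac{3}{4} + 6\right) \left(-1\right) - 10\right) \left(-7\right)\right)^{4} = \left(\left(\frac{21}{4} \left(-1\right) - 10\right) \left(-7\right)\right)^{4} = \left(\left(- \frac{21}{4} - 10\right) \left(-7\right)\right)^{4} = \left(\left(- \frac{61}{4}\right) \left(-7\right)\right)^{4} = \left(\frac{427}{4}\right)^{4} = \frac{33243864241}{256}$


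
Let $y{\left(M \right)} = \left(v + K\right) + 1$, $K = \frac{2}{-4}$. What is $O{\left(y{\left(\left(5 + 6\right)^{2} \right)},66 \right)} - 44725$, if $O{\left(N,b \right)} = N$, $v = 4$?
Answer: $- \frac{89441}{2} \approx -44721.0$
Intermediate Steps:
$K = - \frac{1}{2}$ ($K = 2 \left(- \frac{1}{4}\right) = - \frac{1}{2} \approx -0.5$)
$y{\left(M \right)} = \frac{9}{2}$ ($y{\left(M \right)} = \left(4 - \frac{1}{2}\right) + 1 = \frac{7}{2} + 1 = \frac{9}{2}$)
$O{\left(y{\left(\left(5 + 6\right)^{2} \right)},66 \right)} - 44725 = \frac{9}{2} - 44725 = - \frac{89441}{2}$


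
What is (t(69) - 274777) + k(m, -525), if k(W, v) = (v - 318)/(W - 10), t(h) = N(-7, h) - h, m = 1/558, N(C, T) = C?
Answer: -1532934493/5579 ≈ -2.7477e+5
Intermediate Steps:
m = 1/558 ≈ 0.0017921
t(h) = -7 - h
k(W, v) = (-318 + v)/(-10 + W)
(t(69) - 274777) + k(m, -525) = ((-7 - 1*69) - 274777) + (-318 - 525)/(-10 + 1/558) = ((-7 - 69) - 274777) - 843/(-5579/558) = (-76 - 274777) - 558/5579*(-843) = -274853 + 470394/5579 = -1532934493/5579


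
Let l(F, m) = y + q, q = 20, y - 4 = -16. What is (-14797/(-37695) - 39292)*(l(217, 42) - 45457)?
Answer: 67314384052207/37695 ≈ 1.7858e+9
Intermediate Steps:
y = -12 (y = 4 - 16 = -12)
l(F, m) = 8 (l(F, m) = -12 + 20 = 8)
(-14797/(-37695) - 39292)*(l(217, 42) - 45457) = (-14797/(-37695) - 39292)*(8 - 45457) = (-14797*(-1/37695) - 39292)*(-45449) = (14797/37695 - 39292)*(-45449) = -1481097143/37695*(-45449) = 67314384052207/37695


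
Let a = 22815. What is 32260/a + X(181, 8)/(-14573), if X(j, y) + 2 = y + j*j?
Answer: -4268525/5115123 ≈ -0.83449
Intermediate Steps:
X(j, y) = -2 + y + j**2 (X(j, y) = -2 + (y + j*j) = -2 + (y + j**2) = -2 + y + j**2)
32260/a + X(181, 8)/(-14573) = 32260/22815 + (-2 + 8 + 181**2)/(-14573) = 32260*(1/22815) + (-2 + 8 + 32761)*(-1/14573) = 6452/4563 + 32767*(-1/14573) = 6452/4563 - 32767/14573 = -4268525/5115123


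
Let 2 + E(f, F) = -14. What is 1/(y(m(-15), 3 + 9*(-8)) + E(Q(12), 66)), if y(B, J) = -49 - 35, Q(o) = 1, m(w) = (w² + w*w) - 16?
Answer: -1/100 ≈ -0.010000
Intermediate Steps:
m(w) = -16 + 2*w² (m(w) = (w² + w²) - 16 = 2*w² - 16 = -16 + 2*w²)
y(B, J) = -84
E(f, F) = -16 (E(f, F) = -2 - 14 = -16)
1/(y(m(-15), 3 + 9*(-8)) + E(Q(12), 66)) = 1/(-84 - 16) = 1/(-100) = -1/100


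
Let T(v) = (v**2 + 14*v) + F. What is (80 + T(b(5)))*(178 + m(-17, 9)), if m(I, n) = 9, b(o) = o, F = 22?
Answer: 36839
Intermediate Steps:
T(v) = 22 + v**2 + 14*v (T(v) = (v**2 + 14*v) + 22 = 22 + v**2 + 14*v)
(80 + T(b(5)))*(178 + m(-17, 9)) = (80 + (22 + 5**2 + 14*5))*(178 + 9) = (80 + (22 + 25 + 70))*187 = (80 + 117)*187 = 197*187 = 36839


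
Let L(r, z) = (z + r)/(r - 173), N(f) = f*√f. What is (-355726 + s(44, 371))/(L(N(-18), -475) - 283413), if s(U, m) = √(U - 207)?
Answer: 901324690920409/718094591032921 - 4077*√326/718094591032921 - 5067522143*I*√163/1436189182065842 - 1450294902*I*√2/718094591032921 ≈ 1.2552 - 4.7904e-5*I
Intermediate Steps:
N(f) = f^(3/2)
s(U, m) = √(-207 + U)
L(r, z) = (r + z)/(-173 + r)
(-355726 + s(44, 371))/(L(N(-18), -475) - 283413) = (-355726 + √(-207 + 44))/(((-18)^(3/2) - 475)/(-173 + (-18)^(3/2)) - 283413) = (-355726 + √(-163))/((-54*I*√2 - 475)/(-173 - 54*I*√2) - 283413) = (-355726 + I*√163)/((-475 - 54*I*√2)/(-173 - 54*I*√2) - 283413) = (-355726 + I*√163)/(-283413 + (-475 - 54*I*√2)/(-173 - 54*I*√2))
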